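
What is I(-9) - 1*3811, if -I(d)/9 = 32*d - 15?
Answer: -1084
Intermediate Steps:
I(d) = 135 - 288*d (I(d) = -9*(32*d - 15) = -9*(-15 + 32*d) = 135 - 288*d)
I(-9) - 1*3811 = (135 - 288*(-9)) - 1*3811 = (135 + 2592) - 3811 = 2727 - 3811 = -1084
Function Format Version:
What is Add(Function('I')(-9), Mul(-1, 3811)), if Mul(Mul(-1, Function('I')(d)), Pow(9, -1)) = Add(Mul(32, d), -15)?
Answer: -1084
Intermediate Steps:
Function('I')(d) = Add(135, Mul(-288, d)) (Function('I')(d) = Mul(-9, Add(Mul(32, d), -15)) = Mul(-9, Add(-15, Mul(32, d))) = Add(135, Mul(-288, d)))
Add(Function('I')(-9), Mul(-1, 3811)) = Add(Add(135, Mul(-288, -9)), Mul(-1, 3811)) = Add(Add(135, 2592), -3811) = Add(2727, -3811) = -1084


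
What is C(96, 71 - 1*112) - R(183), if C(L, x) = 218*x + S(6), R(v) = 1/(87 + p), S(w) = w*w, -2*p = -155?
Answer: -2928760/329 ≈ -8902.0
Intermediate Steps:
p = 155/2 (p = -1/2*(-155) = 155/2 ≈ 77.500)
S(w) = w**2
R(v) = 2/329 (R(v) = 1/(87 + 155/2) = 1/(329/2) = 2/329)
C(L, x) = 36 + 218*x (C(L, x) = 218*x + 6**2 = 218*x + 36 = 36 + 218*x)
C(96, 71 - 1*112) - R(183) = (36 + 218*(71 - 1*112)) - 1*2/329 = (36 + 218*(71 - 112)) - 2/329 = (36 + 218*(-41)) - 2/329 = (36 - 8938) - 2/329 = -8902 - 2/329 = -2928760/329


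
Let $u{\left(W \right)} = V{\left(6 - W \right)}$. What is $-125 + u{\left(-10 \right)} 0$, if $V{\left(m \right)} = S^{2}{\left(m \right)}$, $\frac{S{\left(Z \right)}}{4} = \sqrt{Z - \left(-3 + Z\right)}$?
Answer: $-125$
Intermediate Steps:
$S{\left(Z \right)} = 4 \sqrt{3}$ ($S{\left(Z \right)} = 4 \sqrt{Z - \left(-3 + Z\right)} = 4 \sqrt{3}$)
$V{\left(m \right)} = 48$ ($V{\left(m \right)} = \left(4 \sqrt{3}\right)^{2} = 48$)
$u{\left(W \right)} = 48$
$-125 + u{\left(-10 \right)} 0 = -125 + 48 \cdot 0 = -125 + 0 = -125$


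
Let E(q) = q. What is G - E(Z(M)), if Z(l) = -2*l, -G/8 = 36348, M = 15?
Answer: -290754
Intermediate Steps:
G = -290784 (G = -8*36348 = -290784)
G - E(Z(M)) = -290784 - (-2)*15 = -290784 - 1*(-30) = -290784 + 30 = -290754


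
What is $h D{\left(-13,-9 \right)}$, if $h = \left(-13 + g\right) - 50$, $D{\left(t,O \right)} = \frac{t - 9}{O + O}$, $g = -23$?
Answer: $- \frac{946}{9} \approx -105.11$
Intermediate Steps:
$D{\left(t,O \right)} = \frac{-9 + t}{2 O}$
$h = -86$ ($h = \left(-13 - 23\right) - 50 = -36 - 50 = -86$)
$h D{\left(-13,-9 \right)} = - 86 \frac{-9 - 13}{2 \left(-9\right)} = - 86 \cdot \frac{1}{2} \left(- \frac{1}{9}\right) \left(-22\right) = \left(-86\right) \frac{11}{9} = - \frac{946}{9}$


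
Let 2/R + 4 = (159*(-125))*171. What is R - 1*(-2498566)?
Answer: 8491698866012/3398629 ≈ 2.4986e+6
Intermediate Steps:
R = -2/3398629 (R = 2/(-4 + (159*(-125))*171) = 2/(-4 - 19875*171) = 2/(-4 - 3398625) = 2/(-3398629) = 2*(-1/3398629) = -2/3398629 ≈ -5.8847e-7)
R - 1*(-2498566) = -2/3398629 - 1*(-2498566) = -2/3398629 + 2498566 = 8491698866012/3398629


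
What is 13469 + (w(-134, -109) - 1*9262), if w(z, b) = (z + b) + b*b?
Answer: 15845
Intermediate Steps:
w(z, b) = b + z + b² (w(z, b) = (b + z) + b² = b + z + b²)
13469 + (w(-134, -109) - 1*9262) = 13469 + ((-109 - 134 + (-109)²) - 1*9262) = 13469 + ((-109 - 134 + 11881) - 9262) = 13469 + (11638 - 9262) = 13469 + 2376 = 15845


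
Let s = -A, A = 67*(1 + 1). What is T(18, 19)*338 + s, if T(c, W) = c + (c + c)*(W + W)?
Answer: 468334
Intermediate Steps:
A = 134 (A = 67*2 = 134)
T(c, W) = c + 4*W*c (T(c, W) = c + (2*c)*(2*W) = c + 4*W*c)
s = -134 (s = -1*134 = -134)
T(18, 19)*338 + s = (18*(1 + 4*19))*338 - 134 = (18*(1 + 76))*338 - 134 = (18*77)*338 - 134 = 1386*338 - 134 = 468468 - 134 = 468334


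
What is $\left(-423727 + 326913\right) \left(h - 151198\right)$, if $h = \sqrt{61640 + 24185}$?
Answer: $14638083172 - 484070 \sqrt{3433} \approx 1.461 \cdot 10^{10}$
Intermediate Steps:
$h = 5 \sqrt{3433}$ ($h = \sqrt{85825} = 5 \sqrt{3433} \approx 292.96$)
$\left(-423727 + 326913\right) \left(h - 151198\right) = \left(-423727 + 326913\right) \left(5 \sqrt{3433} - 151198\right) = - 96814 \left(-151198 + 5 \sqrt{3433}\right) = 14638083172 - 484070 \sqrt{3433}$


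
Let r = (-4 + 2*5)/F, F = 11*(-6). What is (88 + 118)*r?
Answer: -206/11 ≈ -18.727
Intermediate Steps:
F = -66
r = -1/11 (r = (-4 + 2*5)/(-66) = (-4 + 10)*(-1/66) = 6*(-1/66) = -1/11 ≈ -0.090909)
(88 + 118)*r = (88 + 118)*(-1/11) = 206*(-1/11) = -206/11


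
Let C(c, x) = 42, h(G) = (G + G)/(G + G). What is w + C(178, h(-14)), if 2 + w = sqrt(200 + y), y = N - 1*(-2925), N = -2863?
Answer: 40 + sqrt(262) ≈ 56.186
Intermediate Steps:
h(G) = 1 (h(G) = (2*G)/((2*G)) = (2*G)*(1/(2*G)) = 1)
y = 62 (y = -2863 - 1*(-2925) = -2863 + 2925 = 62)
w = -2 + sqrt(262) (w = -2 + sqrt(200 + 62) = -2 + sqrt(262) ≈ 14.186)
w + C(178, h(-14)) = (-2 + sqrt(262)) + 42 = 40 + sqrt(262)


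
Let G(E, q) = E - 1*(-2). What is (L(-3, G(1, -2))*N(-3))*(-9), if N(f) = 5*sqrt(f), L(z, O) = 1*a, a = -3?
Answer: 135*I*sqrt(3) ≈ 233.83*I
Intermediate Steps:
G(E, q) = 2 + E (G(E, q) = E + 2 = 2 + E)
L(z, O) = -3 (L(z, O) = 1*(-3) = -3)
(L(-3, G(1, -2))*N(-3))*(-9) = -15*sqrt(-3)*(-9) = -15*I*sqrt(3)*(-9) = 135*I*sqrt(3)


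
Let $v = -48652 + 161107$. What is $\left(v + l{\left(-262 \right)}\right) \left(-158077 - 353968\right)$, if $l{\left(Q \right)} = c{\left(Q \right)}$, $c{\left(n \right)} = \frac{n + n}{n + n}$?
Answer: $-57582532520$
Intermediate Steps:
$v = 112455$
$c{\left(n \right)} = 1$ ($c{\left(n \right)} = \frac{2 n}{2 n} = 2 n \frac{1}{2 n} = 1$)
$l{\left(Q \right)} = 1$
$\left(v + l{\left(-262 \right)}\right) \left(-158077 - 353968\right) = \left(112455 + 1\right) \left(-158077 - 353968\right) = 112456 \left(-512045\right) = -57582532520$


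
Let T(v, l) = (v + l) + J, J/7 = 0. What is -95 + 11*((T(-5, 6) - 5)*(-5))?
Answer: 125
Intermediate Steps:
J = 0 (J = 7*0 = 0)
T(v, l) = l + v (T(v, l) = (v + l) + 0 = (l + v) + 0 = l + v)
-95 + 11*((T(-5, 6) - 5)*(-5)) = -95 + 11*(((6 - 5) - 5)*(-5)) = -95 + 11*((1 - 5)*(-5)) = -95 + 11*(-4*(-5)) = -95 + 11*20 = -95 + 220 = 125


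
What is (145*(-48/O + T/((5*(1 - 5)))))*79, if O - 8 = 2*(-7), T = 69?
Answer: 208481/4 ≈ 52120.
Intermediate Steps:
O = -6 (O = 8 + 2*(-7) = 8 - 14 = -6)
(145*(-48/O + T/((5*(1 - 5)))))*79 = (145*(-48/(-6) + 69/((5*(1 - 5)))))*79 = (145*(-48*(-⅙) + 69/((5*(-4)))))*79 = (145*(8 + 69/(-20)))*79 = (145*(8 + 69*(-1/20)))*79 = (145*(8 - 69/20))*79 = (145*(91/20))*79 = (2639/4)*79 = 208481/4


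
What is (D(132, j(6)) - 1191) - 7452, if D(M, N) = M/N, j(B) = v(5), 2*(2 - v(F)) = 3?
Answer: -8379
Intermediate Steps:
v(F) = ½ (v(F) = 2 - ½*3 = 2 - 3/2 = ½)
j(B) = ½
(D(132, j(6)) - 1191) - 7452 = (132/(½) - 1191) - 7452 = (132*2 - 1191) - 7452 = (264 - 1191) - 7452 = -927 - 7452 = -8379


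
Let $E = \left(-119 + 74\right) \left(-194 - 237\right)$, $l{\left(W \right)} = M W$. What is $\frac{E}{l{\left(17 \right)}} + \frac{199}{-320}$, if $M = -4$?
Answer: $- \frac{1554983}{5440} \approx -285.84$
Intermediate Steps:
$l{\left(W \right)} = - 4 W$
$E = 19395$ ($E = \left(-45\right) \left(-431\right) = 19395$)
$\frac{E}{l{\left(17 \right)}} + \frac{199}{-320} = \frac{19395}{\left(-4\right) 17} + \frac{199}{-320} = \frac{19395}{-68} + 199 \left(- \frac{1}{320}\right) = 19395 \left(- \frac{1}{68}\right) - \frac{199}{320} = - \frac{19395}{68} - \frac{199}{320} = - \frac{1554983}{5440}$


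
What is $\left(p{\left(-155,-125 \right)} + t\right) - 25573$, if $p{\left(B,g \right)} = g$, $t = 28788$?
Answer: $3090$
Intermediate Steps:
$\left(p{\left(-155,-125 \right)} + t\right) - 25573 = \left(-125 + 28788\right) - 25573 = 28663 - 25573 = 3090$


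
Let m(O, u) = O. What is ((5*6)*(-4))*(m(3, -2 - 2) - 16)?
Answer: 1560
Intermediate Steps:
((5*6)*(-4))*(m(3, -2 - 2) - 16) = ((5*6)*(-4))*(3 - 16) = (30*(-4))*(-13) = -120*(-13) = 1560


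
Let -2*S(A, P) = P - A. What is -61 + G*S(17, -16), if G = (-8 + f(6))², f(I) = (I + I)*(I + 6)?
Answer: 305123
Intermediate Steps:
S(A, P) = A/2 - P/2 (S(A, P) = -(P - A)/2 = A/2 - P/2)
f(I) = 2*I*(6 + I) (f(I) = (2*I)*(6 + I) = 2*I*(6 + I))
G = 18496 (G = (-8 + 2*6*(6 + 6))² = (-8 + 2*6*12)² = (-8 + 144)² = 136² = 18496)
-61 + G*S(17, -16) = -61 + 18496*((½)*17 - ½*(-16)) = -61 + 18496*(17/2 + 8) = -61 + 18496*(33/2) = -61 + 305184 = 305123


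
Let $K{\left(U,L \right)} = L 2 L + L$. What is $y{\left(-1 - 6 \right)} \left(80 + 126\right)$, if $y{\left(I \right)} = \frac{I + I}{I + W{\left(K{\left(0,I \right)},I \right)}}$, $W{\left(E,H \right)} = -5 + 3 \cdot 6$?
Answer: $- \frac{1442}{3} \approx -480.67$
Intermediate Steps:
$K{\left(U,L \right)} = L + 2 L^{2}$ ($K{\left(U,L \right)} = 2 L L + L = 2 L^{2} + L = L + 2 L^{2}$)
$W{\left(E,H \right)} = 13$ ($W{\left(E,H \right)} = -5 + 18 = 13$)
$y{\left(I \right)} = \frac{2 I}{13 + I}$ ($y{\left(I \right)} = \frac{I + I}{I + 13} = \frac{2 I}{13 + I}$)
$y{\left(-1 - 6 \right)} \left(80 + 126\right) = \frac{2 \left(-1 - 6\right)}{13 - 7} \left(80 + 126\right) = \frac{2 \left(-1 - 6\right)}{13 - 7} \cdot 206 = 2 \left(-7\right) \frac{1}{13 - 7} \cdot 206 = 2 \left(-7\right) \frac{1}{6} \cdot 206 = \left(- \frac{7}{3}\right) 206 = - \frac{1442}{3}$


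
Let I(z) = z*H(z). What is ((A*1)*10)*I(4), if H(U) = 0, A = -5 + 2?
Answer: 0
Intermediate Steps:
A = -3
I(z) = 0 (I(z) = z*0 = 0)
((A*1)*10)*I(4) = (-3*1*10)*0 = -3*10*0 = -30*0 = 0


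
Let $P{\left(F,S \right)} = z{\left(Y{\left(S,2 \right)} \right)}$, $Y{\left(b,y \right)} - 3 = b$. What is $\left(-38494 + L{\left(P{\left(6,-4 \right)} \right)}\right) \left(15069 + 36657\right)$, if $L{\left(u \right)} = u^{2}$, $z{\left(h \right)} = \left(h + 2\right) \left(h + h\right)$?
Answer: $-1990933740$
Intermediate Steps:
$Y{\left(b,y \right)} = 3 + b$
$z{\left(h \right)} = 2 h \left(2 + h\right)$ ($z{\left(h \right)} = \left(2 + h\right) 2 h = 2 h \left(2 + h\right)$)
$P{\left(F,S \right)} = 2 \left(3 + S\right) \left(5 + S\right)$ ($P{\left(F,S \right)} = 2 \left(3 + S\right) \left(2 + \left(3 + S\right)\right) = 2 \left(3 + S\right) \left(5 + S\right)$)
$\left(-38494 + L{\left(P{\left(6,-4 \right)} \right)}\right) \left(15069 + 36657\right) = \left(-38494 + \left(2 \left(3 - 4\right) \left(5 - 4\right)\right)^{2}\right) \left(15069 + 36657\right) = \left(-38494 + \left(2 \left(-1\right) 1\right)^{2}\right) 51726 = \left(-38494 + \left(-2\right)^{2}\right) 51726 = \left(-38494 + 4\right) 51726 = \left(-38490\right) 51726 = -1990933740$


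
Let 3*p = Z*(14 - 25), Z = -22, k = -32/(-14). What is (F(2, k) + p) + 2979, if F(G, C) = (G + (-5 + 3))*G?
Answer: 9179/3 ≈ 3059.7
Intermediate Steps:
k = 16/7 (k = -32*(-1/14) = 16/7 ≈ 2.2857)
F(G, C) = G*(-2 + G) (F(G, C) = (G - 2)*G = (-2 + G)*G = G*(-2 + G))
p = 242/3 (p = (-22*(14 - 25))/3 = (-22*(-11))/3 = (1/3)*242 = 242/3 ≈ 80.667)
(F(2, k) + p) + 2979 = (2*(-2 + 2) + 242/3) + 2979 = (2*0 + 242/3) + 2979 = (0 + 242/3) + 2979 = 242/3 + 2979 = 9179/3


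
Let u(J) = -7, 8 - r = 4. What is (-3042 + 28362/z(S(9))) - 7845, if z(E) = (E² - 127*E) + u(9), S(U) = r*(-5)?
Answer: -31903209/2933 ≈ -10877.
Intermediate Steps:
r = 4 (r = 8 - 1*4 = 8 - 4 = 4)
S(U) = -20 (S(U) = 4*(-5) = -20)
z(E) = -7 + E² - 127*E (z(E) = (E² - 127*E) - 7 = -7 + E² - 127*E)
(-3042 + 28362/z(S(9))) - 7845 = (-3042 + 28362/(-7 + (-20)² - 127*(-20))) - 7845 = (-3042 + 28362/(-7 + 400 + 2540)) - 7845 = (-3042 + 28362/2933) - 7845 = -8893824/2933 - 7845 = -31903209/2933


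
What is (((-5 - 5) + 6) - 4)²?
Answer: 64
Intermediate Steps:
(((-5 - 5) + 6) - 4)² = ((-10 + 6) - 4)² = (-4 - 4)² = (-8)² = 64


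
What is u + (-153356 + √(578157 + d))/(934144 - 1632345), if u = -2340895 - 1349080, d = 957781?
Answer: -368049154517/99743 - √1535938/698201 ≈ -3.6900e+6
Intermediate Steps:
u = -3689975
u + (-153356 + √(578157 + d))/(934144 - 1632345) = -3689975 + (-153356 + √(578157 + 957781))/(934144 - 1632345) = -3689975 + (-153356 + √1535938)/(-698201) = -3689975 + (-153356 + √1535938)*(-1/698201) = -3689975 + (21908/99743 - √1535938/698201) = -368049154517/99743 - √1535938/698201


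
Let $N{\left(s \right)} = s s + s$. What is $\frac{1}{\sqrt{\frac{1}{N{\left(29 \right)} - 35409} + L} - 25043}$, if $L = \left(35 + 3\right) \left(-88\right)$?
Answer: $- \frac{864960177}{21661313211028} - \frac{i \sqrt{3989199824763}}{21661313211028} \approx -3.9931 \cdot 10^{-5} - 9.2206 \cdot 10^{-8} i$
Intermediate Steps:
$N{\left(s \right)} = s + s^{2}$ ($N{\left(s \right)} = s^{2} + s = s + s^{2}$)
$L = -3344$ ($L = 38 \left(-88\right) = -3344$)
$\frac{1}{\sqrt{\frac{1}{N{\left(29 \right)} - 35409} + L} - 25043} = \frac{1}{\sqrt{\frac{1}{29 \left(1 + 29\right) - 35409} - 3344} - 25043} = \frac{1}{\sqrt{\frac{1}{29 \cdot 30 - 35409} - 3344} - 25043} = \frac{1}{\sqrt{\frac{1}{870 - 35409} - 3344} - 25043} = \frac{1}{\sqrt{\frac{1}{-34539} - 3344} - 25043} = \frac{1}{\sqrt{- \frac{1}{34539} - 3344} - 25043} = \frac{1}{\sqrt{- \frac{115498417}{34539}} - 25043} = \frac{1}{\frac{i \sqrt{3989199824763}}{34539} - 25043} = \frac{1}{-25043 + \frac{i \sqrt{3989199824763}}{34539}}$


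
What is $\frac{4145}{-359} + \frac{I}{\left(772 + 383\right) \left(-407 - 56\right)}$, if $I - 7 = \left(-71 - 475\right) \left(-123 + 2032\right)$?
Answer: $- \frac{263201816}{27425805} \approx -9.5969$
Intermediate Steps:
$I = -1042307$ ($I = 7 + \left(-71 - 475\right) \left(-123 + 2032\right) = 7 - 1042314 = -1042307$)
$\frac{4145}{-359} + \frac{I}{\left(772 + 383\right) \left(-407 - 56\right)} = \frac{4145}{-359} - \frac{1042307}{\left(772 + 383\right) \left(-407 - 56\right)} = 4145 \left(- \frac{1}{359}\right) - \frac{1042307}{1155 \left(-463\right)} = - \frac{4145}{359} - \frac{1042307}{-534765} = - \frac{4145}{359} - - \frac{148901}{76395} = - \frac{4145}{359} + \frac{148901}{76395} = - \frac{263201816}{27425805}$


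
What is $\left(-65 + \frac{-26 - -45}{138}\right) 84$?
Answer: $- \frac{125314}{23} \approx -5448.4$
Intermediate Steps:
$\left(-65 + \frac{-26 - -45}{138}\right) 84 = \left(-65 + \left(-26 + 45\right) \frac{1}{138}\right) 84 = \left(-65 + 19 \cdot \frac{1}{138}\right) 84 = \left(-65 + \frac{19}{138}\right) 84 = \left(- \frac{8951}{138}\right) 84 = - \frac{125314}{23}$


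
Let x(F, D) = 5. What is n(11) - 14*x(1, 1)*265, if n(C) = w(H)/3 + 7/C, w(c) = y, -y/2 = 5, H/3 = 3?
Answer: -612239/33 ≈ -18553.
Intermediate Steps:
H = 9 (H = 3*3 = 9)
y = -10 (y = -2*5 = -10)
w(c) = -10
n(C) = -10/3 + 7/C
n(11) - 14*x(1, 1)*265 = (-10/3 + 7/11) - 14*5*265 = (-10/3 + 7*(1/11)) - 70*265 = (-10/3 + 7/11) - 18550 = -89/33 - 18550 = -612239/33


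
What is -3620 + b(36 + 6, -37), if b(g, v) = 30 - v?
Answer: -3553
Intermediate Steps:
-3620 + b(36 + 6, -37) = -3620 + (30 - 1*(-37)) = -3620 + (30 + 37) = -3620 + 67 = -3553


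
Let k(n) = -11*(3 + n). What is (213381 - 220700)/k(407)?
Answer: 7319/4510 ≈ 1.6228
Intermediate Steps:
k(n) = -33 - 11*n
(213381 - 220700)/k(407) = (213381 - 220700)/(-33 - 11*407) = -7319/(-33 - 4477) = -7319/(-4510) = -7319*(-1/4510) = 7319/4510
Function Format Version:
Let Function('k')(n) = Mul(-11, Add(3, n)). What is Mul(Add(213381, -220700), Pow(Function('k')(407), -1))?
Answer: Rational(7319, 4510) ≈ 1.6228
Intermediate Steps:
Function('k')(n) = Add(-33, Mul(-11, n))
Mul(Add(213381, -220700), Pow(Function('k')(407), -1)) = Mul(Add(213381, -220700), Pow(Add(-33, Mul(-11, 407)), -1)) = Mul(-7319, Pow(Add(-33, -4477), -1)) = Mul(-7319, Pow(-4510, -1)) = Mul(-7319, Rational(-1, 4510)) = Rational(7319, 4510)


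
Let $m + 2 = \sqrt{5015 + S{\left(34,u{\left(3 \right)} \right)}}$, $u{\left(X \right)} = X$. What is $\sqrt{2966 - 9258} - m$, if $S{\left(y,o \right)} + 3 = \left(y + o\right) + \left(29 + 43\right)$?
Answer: $2 - 3 \sqrt{569} + 22 i \sqrt{13} \approx -69.561 + 79.322 i$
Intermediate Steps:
$S{\left(y,o \right)} = 69 + o + y$ ($S{\left(y,o \right)} = -3 + \left(\left(y + o\right) + \left(29 + 43\right)\right) = -3 + \left(\left(o + y\right) + 72\right) = -3 + \left(72 + o + y\right) = 69 + o + y$)
$m = -2 + 3 \sqrt{569}$ ($m = -2 + \sqrt{5015 + \left(69 + 3 + 34\right)} = -2 + \sqrt{5015 + 106} = -2 + \sqrt{5121} = -2 + 3 \sqrt{569} \approx 69.561$)
$\sqrt{2966 - 9258} - m = \sqrt{2966 - 9258} - \left(-2 + 3 \sqrt{569}\right) = \sqrt{-6292} + \left(2 - 3 \sqrt{569}\right) = 22 i \sqrt{13} + \left(2 - 3 \sqrt{569}\right) = 2 - 3 \sqrt{569} + 22 i \sqrt{13}$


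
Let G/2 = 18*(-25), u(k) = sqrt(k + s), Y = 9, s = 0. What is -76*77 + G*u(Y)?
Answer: -8552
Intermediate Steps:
u(k) = sqrt(k) (u(k) = sqrt(k + 0) = sqrt(k))
G = -900 (G = 2*(18*(-25)) = 2*(-450) = -900)
-76*77 + G*u(Y) = -76*77 - 900*sqrt(9) = -5852 - 900*3 = -5852 - 2700 = -8552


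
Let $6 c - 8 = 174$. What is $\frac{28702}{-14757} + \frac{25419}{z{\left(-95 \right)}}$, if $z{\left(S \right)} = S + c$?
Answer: $- \frac{1130892737}{2862858} \approx -395.02$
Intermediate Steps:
$c = \frac{91}{3}$ ($c = \frac{4}{3} + \frac{1}{6} \cdot 174 = \frac{4}{3} + 29 = \frac{91}{3} \approx 30.333$)
$z{\left(S \right)} = \frac{91}{3} + S$ ($z{\left(S \right)} = S + \frac{91}{3} = \frac{91}{3} + S$)
$\frac{28702}{-14757} + \frac{25419}{z{\left(-95 \right)}} = \frac{28702}{-14757} + \frac{25419}{\frac{91}{3} - 95} = 28702 \left(- \frac{1}{14757}\right) + \frac{25419}{- \frac{194}{3}} = - \frac{28702}{14757} + 25419 \left(- \frac{3}{194}\right) = - \frac{28702}{14757} - \frac{76257}{194} = - \frac{1130892737}{2862858}$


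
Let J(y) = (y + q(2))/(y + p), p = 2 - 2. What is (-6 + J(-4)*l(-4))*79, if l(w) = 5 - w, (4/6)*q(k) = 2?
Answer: -1185/4 ≈ -296.25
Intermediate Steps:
q(k) = 3 (q(k) = (3/2)*2 = 3)
p = 0
J(y) = (3 + y)/y (J(y) = (y + 3)/(y + 0) = (3 + y)/y)
(-6 + J(-4)*l(-4))*79 = (-6 + ((3 - 4)/(-4))*(5 - 1*(-4)))*79 = (-6 + (-¼*(-1))*(5 + 4))*79 = (-6 + (¼)*9)*79 = (-6 + 9/4)*79 = -15/4*79 = -1185/4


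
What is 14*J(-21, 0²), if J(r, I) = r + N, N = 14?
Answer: -98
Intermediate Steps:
J(r, I) = 14 + r (J(r, I) = r + 14 = 14 + r)
14*J(-21, 0²) = 14*(14 - 21) = 14*(-7) = -98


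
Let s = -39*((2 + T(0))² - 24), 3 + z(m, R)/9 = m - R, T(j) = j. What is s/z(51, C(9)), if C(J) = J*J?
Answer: -260/99 ≈ -2.6263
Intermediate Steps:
C(J) = J²
z(m, R) = -27 - 9*R + 9*m (z(m, R) = -27 + 9*(m - R) = -27 + (-9*R + 9*m) = -27 - 9*R + 9*m)
s = 780 (s = -39*((2 + 0)² - 24) = -39*(2² - 24) = -39*(4 - 24) = -39*(-20) = 780)
s/z(51, C(9)) = 780/(-27 - 9*9² + 9*51) = 780/(-27 - 9*81 + 459) = 780/(-27 - 729 + 459) = 780/(-297) = 780*(-1/297) = -260/99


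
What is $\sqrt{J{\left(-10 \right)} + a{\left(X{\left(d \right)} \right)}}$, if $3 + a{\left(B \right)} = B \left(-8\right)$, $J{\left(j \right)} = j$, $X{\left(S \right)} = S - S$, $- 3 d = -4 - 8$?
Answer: $i \sqrt{13} \approx 3.6056 i$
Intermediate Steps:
$d = 4$ ($d = - \frac{-4 - 8}{3} = \left(- \frac{1}{3}\right) \left(-12\right) = 4$)
$X{\left(S \right)} = 0$
$a{\left(B \right)} = -3 - 8 B$ ($a{\left(B \right)} = -3 + B \left(-8\right) = -3 - 8 B$)
$\sqrt{J{\left(-10 \right)} + a{\left(X{\left(d \right)} \right)}} = \sqrt{-10 - 3} = \sqrt{-13} = i \sqrt{13}$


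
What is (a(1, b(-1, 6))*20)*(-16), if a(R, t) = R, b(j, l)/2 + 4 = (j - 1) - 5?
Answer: -320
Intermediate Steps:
b(j, l) = -20 + 2*j (b(j, l) = -8 + 2*((j - 1) - 5) = -8 + 2*((-1 + j) - 5) = -8 + 2*(-6 + j) = -8 + (-12 + 2*j) = -20 + 2*j)
(a(1, b(-1, 6))*20)*(-16) = (1*20)*(-16) = 20*(-16) = -320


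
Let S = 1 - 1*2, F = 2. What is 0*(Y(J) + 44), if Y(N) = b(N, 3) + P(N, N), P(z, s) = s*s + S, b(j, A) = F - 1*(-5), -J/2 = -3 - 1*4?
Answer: 0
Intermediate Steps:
J = 14 (J = -2*(-3 - 1*4) = -2*(-3 - 4) = -2*(-7) = 14)
S = -1 (S = 1 - 2 = -1)
b(j, A) = 7 (b(j, A) = 2 - 1*(-5) = 2 + 5 = 7)
P(z, s) = -1 + s**2 (P(z, s) = s*s - 1 = s**2 - 1 = -1 + s**2)
Y(N) = 6 + N**2 (Y(N) = 7 + (-1 + N**2) = 6 + N**2)
0*(Y(J) + 44) = 0*((6 + 14**2) + 44) = 0*((6 + 196) + 44) = 0*(202 + 44) = 0*246 = 0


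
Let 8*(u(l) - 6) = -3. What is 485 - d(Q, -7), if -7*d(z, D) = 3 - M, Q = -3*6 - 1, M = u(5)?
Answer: 3877/8 ≈ 484.63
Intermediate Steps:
u(l) = 45/8 (u(l) = 6 + (⅛)*(-3) = 6 - 3/8 = 45/8)
M = 45/8 ≈ 5.6250
Q = -19 (Q = -18 - 1 = -19)
d(z, D) = 3/8 (d(z, D) = -(3 - 1*45/8)/7 = -(3 - 45/8)/7 = -⅐*(-21/8) = 3/8)
485 - d(Q, -7) = 485 - 1*3/8 = 485 - 3/8 = 3877/8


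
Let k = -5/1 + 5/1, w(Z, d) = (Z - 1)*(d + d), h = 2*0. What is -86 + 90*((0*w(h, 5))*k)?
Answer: -86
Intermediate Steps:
h = 0
w(Z, d) = 2*d*(-1 + Z) (w(Z, d) = (-1 + Z)*(2*d) = 2*d*(-1 + Z))
k = 0 (k = -5*1 + 5*1 = -5 + 5 = 0)
-86 + 90*((0*w(h, 5))*k) = -86 + 90*((0*(2*5*(-1 + 0)))*0) = -86 + 90*((0*(2*5*(-1)))*0) = -86 + 90*((0*(-10))*0) = -86 + 90*(0*0) = -86 + 90*0 = -86 + 0 = -86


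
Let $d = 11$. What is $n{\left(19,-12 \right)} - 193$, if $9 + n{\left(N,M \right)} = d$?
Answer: $-191$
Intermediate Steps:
$n{\left(N,M \right)} = 2$ ($n{\left(N,M \right)} = -9 + 11 = 2$)
$n{\left(19,-12 \right)} - 193 = 2 - 193 = -191$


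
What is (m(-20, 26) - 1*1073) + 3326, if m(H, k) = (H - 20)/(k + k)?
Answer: 29279/13 ≈ 2252.2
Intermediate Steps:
m(H, k) = (-20 + H)/(2*k) (m(H, k) = (-20 + H)/((2*k)) = (-20 + H)*(1/(2*k)) = (-20 + H)/(2*k))
(m(-20, 26) - 1*1073) + 3326 = ((½)*(-20 - 20)/26 - 1*1073) + 3326 = ((½)*(1/26)*(-40) - 1073) + 3326 = (-10/13 - 1073) + 3326 = -13959/13 + 3326 = 29279/13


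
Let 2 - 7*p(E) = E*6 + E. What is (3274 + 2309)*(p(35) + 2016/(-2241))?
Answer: -115521575/581 ≈ -1.9883e+5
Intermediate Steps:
p(E) = 2/7 - E (p(E) = 2/7 - (E*6 + E)/7 = 2/7 - (6*E + E)/7 = 2/7 - E)
(3274 + 2309)*(p(35) + 2016/(-2241)) = (3274 + 2309)*((2/7 - 1*35) + 2016/(-2241)) = 5583*((2/7 - 35) + 2016*(-1/2241)) = 5583*(-243/7 - 224/249) = 5583*(-62075/1743) = -115521575/581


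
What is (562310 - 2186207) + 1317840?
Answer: -306057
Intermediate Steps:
(562310 - 2186207) + 1317840 = -1623897 + 1317840 = -306057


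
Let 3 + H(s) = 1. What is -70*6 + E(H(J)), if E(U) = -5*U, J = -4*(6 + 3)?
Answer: -410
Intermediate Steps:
J = -36 (J = -4*9 = -36)
H(s) = -2 (H(s) = -3 + 1 = -2)
-70*6 + E(H(J)) = -70*6 - 5*(-2) = -420 + 10 = -410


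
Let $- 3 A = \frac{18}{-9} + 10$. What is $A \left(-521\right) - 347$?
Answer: $\frac{3127}{3} \approx 1042.3$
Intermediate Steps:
$A = - \frac{8}{3}$ ($A = - \frac{\frac{18}{-9} + 10}{3} = - \frac{18 \left(- \frac{1}{9}\right) + 10}{3} = - \frac{-2 + 10}{3} = \left(- \frac{1}{3}\right) 8 = - \frac{8}{3} \approx -2.6667$)
$A \left(-521\right) - 347 = \left(- \frac{8}{3}\right) \left(-521\right) - 347 = \frac{4168}{3} - 347 = \frac{3127}{3}$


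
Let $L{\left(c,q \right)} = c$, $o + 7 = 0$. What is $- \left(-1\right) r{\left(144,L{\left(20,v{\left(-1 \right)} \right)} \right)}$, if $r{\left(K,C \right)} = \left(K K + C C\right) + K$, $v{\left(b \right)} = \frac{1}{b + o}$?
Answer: $21280$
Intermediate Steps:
$o = -7$ ($o = -7 + 0 = -7$)
$v{\left(b \right)} = \frac{1}{-7 + b}$ ($v{\left(b \right)} = \frac{1}{b - 7} = \frac{1}{-7 + b}$)
$r{\left(K,C \right)} = K + C^{2} + K^{2}$ ($r{\left(K,C \right)} = \left(K^{2} + C^{2}\right) + K = \left(C^{2} + K^{2}\right) + K = K + C^{2} + K^{2}$)
$- \left(-1\right) r{\left(144,L{\left(20,v{\left(-1 \right)} \right)} \right)} = - \left(-1\right) \left(144 + 20^{2} + 144^{2}\right) = - \left(-1\right) \left(144 + 400 + 20736\right) = - \left(-1\right) 21280 = \left(-1\right) \left(-21280\right) = 21280$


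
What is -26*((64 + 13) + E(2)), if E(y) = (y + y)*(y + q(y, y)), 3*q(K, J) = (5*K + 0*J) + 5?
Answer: -2730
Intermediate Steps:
q(K, J) = 5/3 + 5*K/3 (q(K, J) = ((5*K + 0*J) + 5)/3 = ((5*K + 0) + 5)/3 = (5*K + 5)/3 = (5 + 5*K)/3 = 5/3 + 5*K/3)
E(y) = 2*y*(5/3 + 8*y/3) (E(y) = (y + y)*(y + (5/3 + 5*y/3)) = (2*y)*(5/3 + 8*y/3) = 2*y*(5/3 + 8*y/3))
-26*((64 + 13) + E(2)) = -26*((64 + 13) + (⅔)*2*(5 + 8*2)) = -26*(77 + (⅔)*2*(5 + 16)) = -26*(77 + (⅔)*2*21) = -26*(77 + 28) = -26*105 = -2730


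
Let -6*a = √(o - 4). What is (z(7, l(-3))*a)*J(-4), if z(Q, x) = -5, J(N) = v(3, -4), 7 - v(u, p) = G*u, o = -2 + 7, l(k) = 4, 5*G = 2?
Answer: 29/6 ≈ 4.8333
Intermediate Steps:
G = ⅖ (G = (⅕)*2 = ⅖ ≈ 0.40000)
o = 5
v(u, p) = 7 - 2*u/5
J(N) = 29/5 (J(N) = 7 - ⅖*3 = 7 - 6/5 = 29/5)
a = -⅙ (a = -√(5 - 4)/6 = -√1/6 = -⅙*1 = -⅙ ≈ -0.16667)
(z(7, l(-3))*a)*J(-4) = -5*(-⅙)*(29/5) = (⅚)*(29/5) = 29/6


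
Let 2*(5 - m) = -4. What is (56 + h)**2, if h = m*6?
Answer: 9604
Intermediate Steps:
m = 7 (m = 5 - 1/2*(-4) = 5 + 2 = 7)
h = 42 (h = 7*6 = 42)
(56 + h)**2 = (56 + 42)**2 = 98**2 = 9604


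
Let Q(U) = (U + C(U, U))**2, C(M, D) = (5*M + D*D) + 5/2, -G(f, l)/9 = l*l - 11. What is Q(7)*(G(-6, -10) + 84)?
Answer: -25072773/4 ≈ -6.2682e+6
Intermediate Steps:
G(f, l) = 99 - 9*l**2 (G(f, l) = -9*(l*l - 11) = -9*(l**2 - 11) = -9*(-11 + l**2) = 99 - 9*l**2)
C(M, D) = 5/2 + D**2 + 5*M (C(M, D) = (5*M + D**2) + 5*(1/2) = (D**2 + 5*M) + 5/2 = 5/2 + D**2 + 5*M)
Q(U) = (5/2 + U**2 + 6*U)**2 (Q(U) = (U + (5/2 + U**2 + 5*U))**2 = (5/2 + U**2 + 6*U)**2)
Q(7)*(G(-6, -10) + 84) = ((5 + 2*7**2 + 12*7)**2/4)*((99 - 9*(-10)**2) + 84) = ((5 + 2*49 + 84)**2/4)*((99 - 9*100) + 84) = ((5 + 98 + 84)**2/4)*((99 - 900) + 84) = ((1/4)*187**2)*(-801 + 84) = ((1/4)*34969)*(-717) = (34969/4)*(-717) = -25072773/4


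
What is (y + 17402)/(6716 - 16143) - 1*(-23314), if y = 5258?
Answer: 19978038/857 ≈ 23312.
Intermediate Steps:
(y + 17402)/(6716 - 16143) - 1*(-23314) = (5258 + 17402)/(6716 - 16143) - 1*(-23314) = 22660/(-9427) + 23314 = 22660*(-1/9427) + 23314 = -2060/857 + 23314 = 19978038/857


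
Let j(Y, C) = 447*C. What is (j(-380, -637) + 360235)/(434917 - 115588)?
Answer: 75496/319329 ≈ 0.23642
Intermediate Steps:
(j(-380, -637) + 360235)/(434917 - 115588) = (447*(-637) + 360235)/(434917 - 115588) = (-284739 + 360235)/319329 = 75496*(1/319329) = 75496/319329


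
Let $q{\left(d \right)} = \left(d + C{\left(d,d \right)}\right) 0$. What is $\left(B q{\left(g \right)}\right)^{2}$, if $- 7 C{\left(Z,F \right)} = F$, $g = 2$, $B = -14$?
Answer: $0$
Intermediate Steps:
$C{\left(Z,F \right)} = - \frac{F}{7}$
$q{\left(d \right)} = 0$ ($q{\left(d \right)} = \left(d - \frac{d}{7}\right) 0 = \frac{6 d}{7} \cdot 0 = 0$)
$\left(B q{\left(g \right)}\right)^{2} = \left(\left(-14\right) 0\right)^{2} = 0^{2} = 0$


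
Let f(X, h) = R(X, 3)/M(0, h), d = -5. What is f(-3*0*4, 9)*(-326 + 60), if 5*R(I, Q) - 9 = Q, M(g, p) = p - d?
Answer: -228/5 ≈ -45.600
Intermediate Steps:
M(g, p) = 5 + p (M(g, p) = p - 1*(-5) = p + 5 = 5 + p)
R(I, Q) = 9/5 + Q/5
f(X, h) = 12/(5*(5 + h)) (f(X, h) = (9/5 + (⅕)*3)/(5 + h) = (9/5 + ⅗)/(5 + h) = 12/(5*(5 + h)))
f(-3*0*4, 9)*(-326 + 60) = (12/(5*(5 + 9)))*(-326 + 60) = ((12/5)/14)*(-266) = ((12/5)*(1/14))*(-266) = (6/35)*(-266) = -228/5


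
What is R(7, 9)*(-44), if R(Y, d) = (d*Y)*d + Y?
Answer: -25256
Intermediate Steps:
R(Y, d) = Y + Y*d² (R(Y, d) = (Y*d)*d + Y = Y*d² + Y = Y + Y*d²)
R(7, 9)*(-44) = (7*(1 + 9²))*(-44) = (7*(1 + 81))*(-44) = (7*82)*(-44) = 574*(-44) = -25256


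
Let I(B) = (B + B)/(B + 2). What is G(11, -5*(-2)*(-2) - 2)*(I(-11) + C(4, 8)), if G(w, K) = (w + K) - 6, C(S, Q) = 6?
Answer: -1292/9 ≈ -143.56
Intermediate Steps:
I(B) = 2*B/(2 + B) (I(B) = (2*B)/(2 + B) = 2*B/(2 + B))
G(w, K) = -6 + K + w (G(w, K) = (K + w) - 6 = -6 + K + w)
G(11, -5*(-2)*(-2) - 2)*(I(-11) + C(4, 8)) = (-6 + (-5*(-2)*(-2) - 2) + 11)*(2*(-11)/(2 - 11) + 6) = (-6 + (10*(-2) - 2) + 11)*(2*(-11)/(-9) + 6) = (-6 + (-20 - 2) + 11)*(2*(-11)*(-⅑) + 6) = (-6 - 22 + 11)*(22/9 + 6) = -17*76/9 = -1292/9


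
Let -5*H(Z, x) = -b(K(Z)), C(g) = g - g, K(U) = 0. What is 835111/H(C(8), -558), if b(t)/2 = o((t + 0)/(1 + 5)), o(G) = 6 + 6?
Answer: 4175555/24 ≈ 1.7398e+5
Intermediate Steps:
C(g) = 0
o(G) = 12
b(t) = 24 (b(t) = 2*12 = 24)
H(Z, x) = 24/5 (H(Z, x) = -(-1)*24/5 = -⅕*(-24) = 24/5)
835111/H(C(8), -558) = 835111/(24/5) = 835111*(5/24) = 4175555/24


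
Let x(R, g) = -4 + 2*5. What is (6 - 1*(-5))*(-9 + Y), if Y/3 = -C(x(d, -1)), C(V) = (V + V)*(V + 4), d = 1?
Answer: -4059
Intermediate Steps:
x(R, g) = 6 (x(R, g) = -4 + 10 = 6)
C(V) = 2*V*(4 + V) (C(V) = (2*V)*(4 + V) = 2*V*(4 + V))
Y = -360 (Y = 3*(-2*6*(4 + 6)) = 3*(-2*6*10) = 3*(-1*120) = 3*(-120) = -360)
(6 - 1*(-5))*(-9 + Y) = (6 - 1*(-5))*(-9 - 360) = (6 + 5)*(-369) = 11*(-369) = -4059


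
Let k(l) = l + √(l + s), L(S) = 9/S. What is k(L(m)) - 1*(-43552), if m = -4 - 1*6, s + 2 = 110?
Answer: 435511/10 + 3*√1190/10 ≈ 43561.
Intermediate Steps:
s = 108 (s = -2 + 110 = 108)
m = -10 (m = -4 - 6 = -10)
k(l) = l + √(108 + l) (k(l) = l + √(l + 108) = l + √(108 + l))
k(L(m)) - 1*(-43552) = (9/(-10) + √(108 + 9/(-10))) - 1*(-43552) = (9*(-⅒) + √(108 + 9*(-⅒))) + 43552 = (-9/10 + √(108 - 9/10)) + 43552 = (-9/10 + √(1071/10)) + 43552 = (-9/10 + 3*√1190/10) + 43552 = 435511/10 + 3*√1190/10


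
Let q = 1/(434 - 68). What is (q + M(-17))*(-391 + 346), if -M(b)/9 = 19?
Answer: 938775/122 ≈ 7694.9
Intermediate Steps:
q = 1/366 ≈ 0.0027322
M(b) = -171 (M(b) = -9*19 = -171)
(q + M(-17))*(-391 + 346) = (1/366 - 171)*(-391 + 346) = -62585/366*(-45) = 938775/122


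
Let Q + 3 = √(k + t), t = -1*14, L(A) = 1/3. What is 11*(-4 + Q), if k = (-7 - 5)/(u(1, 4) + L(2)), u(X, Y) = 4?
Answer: -77 + 11*I*√2834/13 ≈ -77.0 + 45.045*I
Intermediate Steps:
L(A) = ⅓
k = -36/13 (k = (-7 - 5)/(4 + ⅓) = -12/13/3 = -12*3/13 = -36/13 ≈ -2.7692)
t = -14
Q = -3 + I*√2834/13 (Q = -3 + √(-36/13 - 14) = -3 + √(-218/13) = -3 + I*√2834/13 ≈ -3.0 + 4.095*I)
11*(-4 + Q) = 11*(-4 + (-3 + I*√2834/13)) = 11*(-7 + I*√2834/13) = -77 + 11*I*√2834/13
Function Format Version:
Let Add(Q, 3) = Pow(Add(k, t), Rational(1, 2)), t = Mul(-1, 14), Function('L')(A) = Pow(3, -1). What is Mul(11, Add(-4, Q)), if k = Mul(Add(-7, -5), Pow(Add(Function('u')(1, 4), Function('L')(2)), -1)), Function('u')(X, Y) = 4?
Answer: Add(-77, Mul(Rational(11, 13), I, Pow(2834, Rational(1, 2)))) ≈ Add(-77.000, Mul(45.045, I))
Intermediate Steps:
Function('L')(A) = Rational(1, 3)
k = Rational(-36, 13) (k = Mul(Add(-7, -5), Pow(Add(4, Rational(1, 3)), -1)) = Mul(-12, Pow(Rational(13, 3), -1)) = Mul(-12, Rational(3, 13)) = Rational(-36, 13) ≈ -2.7692)
t = -14
Q = Add(-3, Mul(Rational(1, 13), I, Pow(2834, Rational(1, 2)))) (Q = Add(-3, Pow(Add(Rational(-36, 13), -14), Rational(1, 2))) = Add(-3, Pow(Rational(-218, 13), Rational(1, 2))) = Add(-3, Mul(Rational(1, 13), I, Pow(2834, Rational(1, 2)))) ≈ Add(-3.0000, Mul(4.0950, I)))
Mul(11, Add(-4, Q)) = Mul(11, Add(-4, Add(-3, Mul(Rational(1, 13), I, Pow(2834, Rational(1, 2)))))) = Mul(11, Add(-7, Mul(Rational(1, 13), I, Pow(2834, Rational(1, 2))))) = Add(-77, Mul(Rational(11, 13), I, Pow(2834, Rational(1, 2))))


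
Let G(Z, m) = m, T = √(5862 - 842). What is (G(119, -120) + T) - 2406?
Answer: -2526 + 2*√1255 ≈ -2455.1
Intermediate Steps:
T = 2*√1255 (T = √5020 = 2*√1255 ≈ 70.852)
(G(119, -120) + T) - 2406 = (-120 + 2*√1255) - 2406 = -2526 + 2*√1255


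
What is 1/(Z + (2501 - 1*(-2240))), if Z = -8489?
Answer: -1/3748 ≈ -0.00026681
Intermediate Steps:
1/(Z + (2501 - 1*(-2240))) = 1/(-8489 + (2501 - 1*(-2240))) = 1/(-8489 + (2501 + 2240)) = 1/(-8489 + 4741) = 1/(-3748) = -1/3748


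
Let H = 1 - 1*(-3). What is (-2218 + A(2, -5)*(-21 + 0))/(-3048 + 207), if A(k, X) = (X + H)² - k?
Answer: 2197/2841 ≈ 0.77332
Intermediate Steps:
H = 4 (H = 1 + 3 = 4)
A(k, X) = (4 + X)² - k (A(k, X) = (X + 4)² - k = (4 + X)² - k)
(-2218 + A(2, -5)*(-21 + 0))/(-3048 + 207) = (-2218 + ((4 - 5)² - 1*2)*(-21 + 0))/(-3048 + 207) = (-2218 + ((-1)² - 2)*(-21))/(-2841) = (-2218 + (1 - 2)*(-21))*(-1/2841) = (-2218 - 1*(-21))*(-1/2841) = (-2218 + 21)*(-1/2841) = -2197*(-1/2841) = 2197/2841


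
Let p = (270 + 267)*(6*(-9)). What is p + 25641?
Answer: -3357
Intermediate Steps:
p = -28998 (p = 537*(-54) = -28998)
p + 25641 = -28998 + 25641 = -3357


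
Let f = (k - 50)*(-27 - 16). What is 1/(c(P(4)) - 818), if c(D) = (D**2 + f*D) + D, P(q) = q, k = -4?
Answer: 1/8490 ≈ 0.00011779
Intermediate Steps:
f = 2322 (f = (-4 - 50)*(-27 - 16) = -54*(-43) = 2322)
c(D) = D**2 + 2323*D (c(D) = (D**2 + 2322*D) + D = D**2 + 2323*D)
1/(c(P(4)) - 818) = 1/(4*(2323 + 4) - 818) = 1/(4*2327 - 818) = 1/(9308 - 818) = 1/8490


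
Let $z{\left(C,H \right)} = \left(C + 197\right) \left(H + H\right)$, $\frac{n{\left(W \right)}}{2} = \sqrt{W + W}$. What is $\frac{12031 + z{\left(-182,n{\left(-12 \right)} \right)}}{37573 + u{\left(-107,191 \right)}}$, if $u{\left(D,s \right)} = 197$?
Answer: $\frac{12031}{37770} + \frac{4 i \sqrt{6}}{1259} \approx 0.31853 + 0.0077823 i$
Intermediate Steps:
$n{\left(W \right)} = 2 \sqrt{2} \sqrt{W}$ ($n{\left(W \right)} = 2 \sqrt{W + W} = 2 \sqrt{2 W} = 2 \sqrt{2} \sqrt{W}$)
$z{\left(C,H \right)} = 2 H \left(197 + C\right)$ ($z{\left(C,H \right)} = \left(197 + C\right) 2 H = 2 H \left(197 + C\right)$)
$\frac{12031 + z{\left(-182,n{\left(-12 \right)} \right)}}{37573 + u{\left(-107,191 \right)}} = \frac{12031 + 2 \cdot 2 \sqrt{2} \sqrt{-12} \left(197 - 182\right)}{37573 + 197} = \frac{12031 + 2 \cdot 2 \sqrt{2} \cdot 2 i \sqrt{3} \cdot 15}{37770} = \left(12031 + 2 \cdot 4 i \sqrt{6} \cdot 15\right) \frac{1}{37770} = \left(12031 + 120 i \sqrt{6}\right) \frac{1}{37770} = \frac{12031}{37770} + \frac{4 i \sqrt{6}}{1259}$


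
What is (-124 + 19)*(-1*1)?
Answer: 105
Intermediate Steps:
(-124 + 19)*(-1*1) = -105*(-1) = 105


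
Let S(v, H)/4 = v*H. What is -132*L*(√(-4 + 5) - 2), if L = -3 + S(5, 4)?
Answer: 10164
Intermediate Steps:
S(v, H) = 4*H*v (S(v, H) = 4*(v*H) = 4*(H*v) = 4*H*v)
L = 77 (L = -3 + 4*4*5 = -3 + 80 = 77)
-132*L*(√(-4 + 5) - 2) = -10164*(√(-4 + 5) - 2) = -10164*(√1 - 2) = -10164*(1 - 2) = -10164*(-1) = -132*(-77) = 10164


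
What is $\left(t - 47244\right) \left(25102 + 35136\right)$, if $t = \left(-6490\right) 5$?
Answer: $-4800607172$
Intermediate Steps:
$t = -32450$
$\left(t - 47244\right) \left(25102 + 35136\right) = \left(-32450 - 47244\right) \left(25102 + 35136\right) = \left(-79694\right) 60238 = -4800607172$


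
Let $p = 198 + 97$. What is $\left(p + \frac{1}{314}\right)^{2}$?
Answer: $\frac{8580502161}{98596} \approx 87027.0$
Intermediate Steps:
$p = 295$
$\left(p + \frac{1}{314}\right)^{2} = \left(295 + \frac{1}{314}\right)^{2} = \left(\frac{92631}{314}\right)^{2} = \frac{8580502161}{98596}$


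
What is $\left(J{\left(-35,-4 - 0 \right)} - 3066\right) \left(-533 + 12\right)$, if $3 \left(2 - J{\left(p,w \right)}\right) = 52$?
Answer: $\frac{4816124}{3} \approx 1.6054 \cdot 10^{6}$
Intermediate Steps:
$J{\left(p,w \right)} = - \frac{46}{3}$ ($J{\left(p,w \right)} = 2 - \frac{52}{3} = - \frac{46}{3}$)
$\left(J{\left(-35,-4 - 0 \right)} - 3066\right) \left(-533 + 12\right) = \left(- \frac{46}{3} - 3066\right) \left(-533 + 12\right) = \left(- \frac{9244}{3}\right) \left(-521\right) = \frac{4816124}{3}$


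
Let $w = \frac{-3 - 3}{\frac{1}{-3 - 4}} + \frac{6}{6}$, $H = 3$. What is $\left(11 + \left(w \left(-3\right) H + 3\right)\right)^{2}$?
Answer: $139129$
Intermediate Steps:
$w = 43$ ($w = \frac{-3 - 3}{\frac{1}{-7}} + 6 \cdot \frac{1}{6} = - \frac{6}{- \frac{1}{7}} + 1 = \left(-6\right) \left(-7\right) + 1 = 42 + 1 = 43$)
$\left(11 + \left(w \left(-3\right) H + 3\right)\right)^{2} = \left(11 + \left(43 \left(-3\right) 3 + 3\right)\right)^{2} = \left(11 + \left(\left(-129\right) 3 + 3\right)\right)^{2} = \left(11 + \left(-387 + 3\right)\right)^{2} = \left(11 - 384\right)^{2} = \left(-373\right)^{2} = 139129$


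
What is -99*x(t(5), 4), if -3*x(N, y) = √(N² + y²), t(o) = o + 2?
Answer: 33*√65 ≈ 266.05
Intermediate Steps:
t(o) = 2 + o
x(N, y) = -√(N² + y²)/3
-99*x(t(5), 4) = -(-33)*√((2 + 5)² + 4²) = -(-33)*√(7² + 16) = -(-33)*√(49 + 16) = -(-33)*√65 = 33*√65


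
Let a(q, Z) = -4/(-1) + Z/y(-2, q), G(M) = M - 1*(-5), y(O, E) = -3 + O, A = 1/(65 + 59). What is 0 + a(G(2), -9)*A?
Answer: 29/620 ≈ 0.046774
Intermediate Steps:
A = 1/124 ≈ 0.0080645
G(M) = 5 + M (G(M) = M + 5 = 5 + M)
a(q, Z) = 4 - Z/5 (a(q, Z) = -4/(-1) + Z/(-3 - 2) = -4*(-1) + Z/(-5) = 4 + Z*(-⅕) = 4 - Z/5)
0 + a(G(2), -9)*A = 0 + (4 - ⅕*(-9))*(1/124) = 0 + (4 + 9/5)*(1/124) = 0 + (29/5)*(1/124) = 0 + 29/620 = 29/620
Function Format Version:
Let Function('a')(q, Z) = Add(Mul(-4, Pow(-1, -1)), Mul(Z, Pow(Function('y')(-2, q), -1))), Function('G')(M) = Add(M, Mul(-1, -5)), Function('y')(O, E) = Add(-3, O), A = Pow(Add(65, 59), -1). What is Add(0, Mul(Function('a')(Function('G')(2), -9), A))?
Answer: Rational(29, 620) ≈ 0.046774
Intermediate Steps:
A = Rational(1, 124) (A = Pow(124, -1) = Rational(1, 124) ≈ 0.0080645)
Function('G')(M) = Add(5, M) (Function('G')(M) = Add(M, 5) = Add(5, M))
Function('a')(q, Z) = Add(4, Mul(Rational(-1, 5), Z)) (Function('a')(q, Z) = Add(Mul(-4, Pow(-1, -1)), Mul(Z, Pow(Add(-3, -2), -1))) = Add(Mul(-4, -1), Mul(Z, Pow(-5, -1))) = Add(4, Mul(Z, Rational(-1, 5))) = Add(4, Mul(Rational(-1, 5), Z)))
Add(0, Mul(Function('a')(Function('G')(2), -9), A)) = Add(0, Mul(Add(4, Mul(Rational(-1, 5), -9)), Rational(1, 124))) = Add(0, Mul(Add(4, Rational(9, 5)), Rational(1, 124))) = Add(0, Mul(Rational(29, 5), Rational(1, 124))) = Add(0, Rational(29, 620)) = Rational(29, 620)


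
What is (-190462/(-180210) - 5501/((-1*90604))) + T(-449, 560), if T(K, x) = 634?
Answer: 5185019725409/8163873420 ≈ 635.12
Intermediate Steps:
(-190462/(-180210) - 5501/((-1*90604))) + T(-449, 560) = (-190462/(-180210) - 5501/((-1*90604))) + 634 = (-190462*(-1/180210) - 5501/(-90604)) + 634 = (95231/90105 - 5501*(-1/90604)) + 634 = (95231/90105 + 5501/90604) + 634 = 9123977129/8163873420 + 634 = 5185019725409/8163873420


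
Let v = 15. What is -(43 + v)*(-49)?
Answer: 2842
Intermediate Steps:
-(43 + v)*(-49) = -(43 + 15)*(-49) = -58*(-49) = -1*(-2842) = 2842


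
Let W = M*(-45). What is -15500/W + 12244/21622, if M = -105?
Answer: -5545762/2043279 ≈ -2.7141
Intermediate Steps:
W = 4725 (W = -105*(-45) = 4725)
-15500/W + 12244/21622 = -15500/4725 + 12244/21622 = -15500*1/4725 + 12244*(1/21622) = -620/189 + 6122/10811 = -5545762/2043279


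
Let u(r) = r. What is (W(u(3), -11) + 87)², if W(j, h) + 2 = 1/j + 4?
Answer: 71824/9 ≈ 7980.4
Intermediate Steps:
W(j, h) = 2 + 1/j (W(j, h) = -2 + (1/j + 4) = -2 + (4 + 1/j) = 2 + 1/j)
(W(u(3), -11) + 87)² = ((2 + 1/3) + 87)² = ((2 + ⅓) + 87)² = (7/3 + 87)² = (268/3)² = 71824/9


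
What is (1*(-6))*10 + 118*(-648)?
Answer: -76524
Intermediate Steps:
(1*(-6))*10 + 118*(-648) = -6*10 - 76464 = -60 - 76464 = -76524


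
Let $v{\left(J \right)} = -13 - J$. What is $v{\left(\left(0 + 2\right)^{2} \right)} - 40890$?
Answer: $-40907$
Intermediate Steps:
$v{\left(\left(0 + 2\right)^{2} \right)} - 40890 = \left(-13 - \left(0 + 2\right)^{2}\right) - 40890 = \left(-13 - 2^{2}\right) - 40890 = \left(-13 - 4\right) - 40890 = -17 - 40890 = -40907$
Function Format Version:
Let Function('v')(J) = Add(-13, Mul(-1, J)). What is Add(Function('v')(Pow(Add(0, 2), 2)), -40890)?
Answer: -40907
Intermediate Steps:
Add(Function('v')(Pow(Add(0, 2), 2)), -40890) = Add(Add(-13, Mul(-1, Pow(Add(0, 2), 2))), -40890) = Add(Add(-13, Mul(-1, Pow(2, 2))), -40890) = Add(Add(-13, Mul(-1, 4)), -40890) = Add(Add(-13, -4), -40890) = Add(-17, -40890) = -40907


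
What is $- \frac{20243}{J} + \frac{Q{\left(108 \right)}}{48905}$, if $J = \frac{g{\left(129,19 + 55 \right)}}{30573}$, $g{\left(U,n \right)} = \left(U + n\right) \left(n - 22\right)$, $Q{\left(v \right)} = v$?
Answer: $- \frac{30266777093247}{516241180} \approx -58629.0$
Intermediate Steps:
$g{\left(U,n \right)} = \left(-22 + n\right) \left(U + n\right)$ ($g{\left(U,n \right)} = \left(U + n\right) \left(-22 + n\right) = \left(-22 + n\right) \left(U + n\right)$)
$J = \frac{10556}{30573}$ ($J = \frac{\left(19 + 55\right)^{2} - 2838 - 22 \left(19 + 55\right) + 129 \left(19 + 55\right)}{30573} = \left(74^{2} - 2838 - 1628 + 129 \cdot 74\right) \frac{1}{30573} = \left(5476 - 2838 - 1628 + 9546\right) \frac{1}{30573} = 10556 \cdot \frac{1}{30573} = \frac{10556}{30573} \approx 0.34527$)
$- \frac{20243}{J} + \frac{Q{\left(108 \right)}}{48905} = - \frac{20243}{\frac{10556}{30573}} + \frac{108}{48905} = \left(-20243\right) \frac{30573}{10556} + 108 \cdot \frac{1}{48905} = - \frac{618889239}{10556} + \frac{108}{48905} = - \frac{30266777093247}{516241180}$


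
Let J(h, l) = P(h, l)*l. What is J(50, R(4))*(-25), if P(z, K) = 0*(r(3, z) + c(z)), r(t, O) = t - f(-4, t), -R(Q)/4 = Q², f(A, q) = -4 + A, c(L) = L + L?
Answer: 0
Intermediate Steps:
c(L) = 2*L
R(Q) = -4*Q²
r(t, O) = 8 + t (r(t, O) = t - (-4 - 4) = t - 1*(-8) = t + 8 = 8 + t)
P(z, K) = 0 (P(z, K) = 0*((8 + 3) + 2*z) = 0*(11 + 2*z) = 0)
J(h, l) = 0 (J(h, l) = 0*l = 0)
J(50, R(4))*(-25) = 0*(-25) = 0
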